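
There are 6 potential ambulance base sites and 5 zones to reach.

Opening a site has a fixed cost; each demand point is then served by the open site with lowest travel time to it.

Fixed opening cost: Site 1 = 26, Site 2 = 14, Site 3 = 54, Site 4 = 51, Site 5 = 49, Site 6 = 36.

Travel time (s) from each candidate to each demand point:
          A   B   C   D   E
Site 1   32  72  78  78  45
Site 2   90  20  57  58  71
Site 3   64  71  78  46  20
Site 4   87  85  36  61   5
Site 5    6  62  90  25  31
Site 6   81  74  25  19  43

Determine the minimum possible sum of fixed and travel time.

Open {Site 2, Site 5, Site 6}: assign each demand point to its cheapest open site.
  A→Site 5 6, B→Site 2 20, C→Site 6 25, D→Site 6 19, E→Site 5 31
  travel time 101, fixed 99 → total 200.
Compare {Site 2, Site 5}: travel time 139 + fixed 63 = 202.
Compare {Site 2, Site 4, Site 5}: travel time 92 + fixed 114 = 206.
Compare {Site 1, Site 2, Site 6}: travel time 139 + fixed 76 = 215.
All other subsets cost ≥ 202. Minimum total cost: 200.

200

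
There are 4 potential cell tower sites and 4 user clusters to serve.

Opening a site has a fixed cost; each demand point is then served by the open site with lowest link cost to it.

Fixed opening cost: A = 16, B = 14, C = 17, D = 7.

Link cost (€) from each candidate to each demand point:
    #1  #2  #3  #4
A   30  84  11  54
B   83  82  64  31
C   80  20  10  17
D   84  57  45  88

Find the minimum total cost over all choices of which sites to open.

Open {A, C}: assign each demand point to its cheapest open site.
  #1→A 30, #2→C 20, #3→C 10, #4→C 17
  link cost 77, fixed 33 → total 110.
Compare {A, C, D}: link cost 77 + fixed 40 = 117.
Compare {A, B, C}: link cost 77 + fixed 47 = 124.
Compare {A, B, C, D}: link cost 77 + fixed 54 = 131.
All other subsets cost ≥ 117. Minimum total cost: 110.

110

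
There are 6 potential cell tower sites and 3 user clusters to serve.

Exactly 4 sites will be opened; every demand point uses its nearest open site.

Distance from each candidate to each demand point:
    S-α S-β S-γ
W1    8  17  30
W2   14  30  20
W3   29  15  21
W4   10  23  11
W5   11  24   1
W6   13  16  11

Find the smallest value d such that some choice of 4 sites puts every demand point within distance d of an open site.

Open {W1, W2, W3, W4}.
  Farthest demand point is S-β at distance 15 (to W3); all others are ≤ 15.
With {W1, W2, W3, W5} the worst case is 15.
With {W1, W2, W3, W6} the worst case is 15.
No size-4 selection achieves below 15.

15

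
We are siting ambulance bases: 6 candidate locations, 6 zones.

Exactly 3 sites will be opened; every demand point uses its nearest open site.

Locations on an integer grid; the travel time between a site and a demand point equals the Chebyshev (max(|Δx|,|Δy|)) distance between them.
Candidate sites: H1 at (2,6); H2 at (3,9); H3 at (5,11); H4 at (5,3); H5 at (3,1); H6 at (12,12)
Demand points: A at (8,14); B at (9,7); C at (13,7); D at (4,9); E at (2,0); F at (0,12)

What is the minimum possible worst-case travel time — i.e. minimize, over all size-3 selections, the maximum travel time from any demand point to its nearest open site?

5

Open {H2, H4, H6}.
  Farthest demand point is C at travel time 5 (to H6); all others are ≤ 5.
With {H2, H5, H6} the worst case is 5.
With {H3, H4, H6} the worst case is 5.
No size-3 selection achieves below 5.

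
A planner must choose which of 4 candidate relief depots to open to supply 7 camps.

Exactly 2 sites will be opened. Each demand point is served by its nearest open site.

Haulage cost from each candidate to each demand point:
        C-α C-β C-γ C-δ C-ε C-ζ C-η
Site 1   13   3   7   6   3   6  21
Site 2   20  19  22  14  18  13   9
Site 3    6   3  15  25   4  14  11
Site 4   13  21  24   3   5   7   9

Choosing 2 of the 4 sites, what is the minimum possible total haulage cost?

Open {Site 1, Site 3}.
  C-α→Site 3 6, C-β→Site 1 3, C-γ→Site 1 7, C-δ→Site 1 6, C-ε→Site 1 3, C-ζ→Site 1 6, C-η→Site 3 11  ⇒ total 42.
Compare {Site 1, Site 4}: total 44.
Compare {Site 1, Site 2}: total 47.
No size-2 selection does better; minimum is 42.

42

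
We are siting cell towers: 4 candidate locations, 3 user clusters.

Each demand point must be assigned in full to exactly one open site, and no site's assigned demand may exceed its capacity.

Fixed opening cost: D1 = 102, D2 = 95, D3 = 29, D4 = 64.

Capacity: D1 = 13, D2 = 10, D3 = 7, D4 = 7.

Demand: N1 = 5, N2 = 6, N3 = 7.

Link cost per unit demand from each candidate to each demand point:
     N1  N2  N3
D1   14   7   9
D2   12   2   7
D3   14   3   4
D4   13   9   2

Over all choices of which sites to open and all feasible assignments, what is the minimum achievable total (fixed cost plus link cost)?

Open {D1, D3}; cheapest assignment that respects the capacities:
  D1 (cap 13, load 11): N1, N2 — cost 5×14 + 6×7 = 112
  D3 (cap 7, load 7): N3 — cost 7×4 = 28
  Shipping 140, fixed 131 → total 271.
  Any other capacity-feasible assignment to {D1, D3} ships for at least 140.
Compare {D2, D3, D4}: its best feasible assignment gives total 280.
Compare {D1, D4}: its best feasible assignment gives total 292.
Every other set of open sites that can feasibly serve all demand totals ≥ 280 even under its best assignment. Minimum: 271.

271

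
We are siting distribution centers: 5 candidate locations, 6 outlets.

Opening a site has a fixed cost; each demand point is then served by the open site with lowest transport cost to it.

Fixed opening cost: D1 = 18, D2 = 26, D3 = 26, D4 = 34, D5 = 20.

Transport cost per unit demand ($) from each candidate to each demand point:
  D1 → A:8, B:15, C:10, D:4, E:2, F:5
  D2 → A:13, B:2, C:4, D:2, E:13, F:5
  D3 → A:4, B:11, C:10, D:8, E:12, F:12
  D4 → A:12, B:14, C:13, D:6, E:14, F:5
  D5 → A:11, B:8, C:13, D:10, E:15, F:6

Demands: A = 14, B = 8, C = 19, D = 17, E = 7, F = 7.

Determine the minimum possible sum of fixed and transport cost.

301

Open {D1, D2, D3}: assign each demand point to its cheapest open site.
  A→D3 14×4=56, B→D2 8×2=16, C→D2 19×4=76, D→D2 17×2=34, E→D1 7×2=14, F→D1 7×5=35
  transport cost 231, fixed 70 → total 301.
Compare {D1, D2, D3, D5}: transport cost 231 + fixed 90 = 321.
Compare {D1, D2}: transport cost 287 + fixed 44 = 331.
Compare {D1, D2, D3, D4}: transport cost 231 + fixed 104 = 335.
All other subsets cost ≥ 321. Minimum total cost: 301.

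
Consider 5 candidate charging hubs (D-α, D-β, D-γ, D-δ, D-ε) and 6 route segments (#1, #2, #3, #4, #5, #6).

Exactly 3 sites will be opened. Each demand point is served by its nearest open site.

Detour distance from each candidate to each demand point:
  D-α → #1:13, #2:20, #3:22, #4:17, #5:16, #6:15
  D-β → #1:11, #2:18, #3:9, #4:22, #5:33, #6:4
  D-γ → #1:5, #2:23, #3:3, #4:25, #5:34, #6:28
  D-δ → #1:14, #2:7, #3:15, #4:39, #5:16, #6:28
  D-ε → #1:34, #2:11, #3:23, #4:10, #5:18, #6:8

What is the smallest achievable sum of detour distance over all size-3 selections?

49

Open {D-γ, D-δ, D-ε}.
  #1→D-γ 5, #2→D-δ 7, #3→D-γ 3, #4→D-ε 10, #5→D-δ 16, #6→D-ε 8  ⇒ total 49.
Compare {D-β, D-γ, D-ε}: total 51.
Compare {D-α, D-γ, D-ε}: total 53.
No size-3 selection does better; minimum is 49.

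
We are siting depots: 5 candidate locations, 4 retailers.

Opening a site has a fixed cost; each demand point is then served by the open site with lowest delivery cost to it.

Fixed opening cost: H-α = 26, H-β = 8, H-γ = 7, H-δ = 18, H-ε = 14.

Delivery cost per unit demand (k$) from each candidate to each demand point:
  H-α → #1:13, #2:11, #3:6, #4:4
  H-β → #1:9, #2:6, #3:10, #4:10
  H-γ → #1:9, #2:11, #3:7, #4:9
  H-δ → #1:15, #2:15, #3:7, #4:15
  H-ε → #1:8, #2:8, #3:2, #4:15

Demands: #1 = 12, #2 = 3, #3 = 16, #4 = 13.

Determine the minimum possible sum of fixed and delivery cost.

244

Open {H-α, H-ε}: assign each demand point to its cheapest open site.
  #1→H-ε 12×8=96, #2→H-ε 3×8=24, #3→H-ε 16×2=32, #4→H-α 13×4=52
  delivery cost 204, fixed 40 → total 244.
Compare {H-α, H-β, H-ε}: delivery cost 198 + fixed 48 = 246.
Compare {H-α, H-γ, H-ε}: delivery cost 204 + fixed 47 = 251.
Compare {H-α, H-β, H-γ, H-ε}: delivery cost 198 + fixed 55 = 253.
All other subsets cost ≥ 246. Minimum total cost: 244.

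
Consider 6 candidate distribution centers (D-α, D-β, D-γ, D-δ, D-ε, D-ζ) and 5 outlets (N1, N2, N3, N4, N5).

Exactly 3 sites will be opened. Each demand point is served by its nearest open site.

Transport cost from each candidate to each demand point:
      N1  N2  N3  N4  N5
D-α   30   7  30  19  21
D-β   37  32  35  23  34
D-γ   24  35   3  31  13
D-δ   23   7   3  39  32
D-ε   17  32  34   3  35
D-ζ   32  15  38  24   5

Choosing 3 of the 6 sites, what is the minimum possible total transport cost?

Open {D-δ, D-ε, D-ζ}.
  N1→D-ε 17, N2→D-δ 7, N3→D-δ 3, N4→D-ε 3, N5→D-ζ 5  ⇒ total 35.
Compare {D-α, D-γ, D-ε}: total 43.
Compare {D-γ, D-δ, D-ε}: total 43.
No size-3 selection does better; minimum is 35.

35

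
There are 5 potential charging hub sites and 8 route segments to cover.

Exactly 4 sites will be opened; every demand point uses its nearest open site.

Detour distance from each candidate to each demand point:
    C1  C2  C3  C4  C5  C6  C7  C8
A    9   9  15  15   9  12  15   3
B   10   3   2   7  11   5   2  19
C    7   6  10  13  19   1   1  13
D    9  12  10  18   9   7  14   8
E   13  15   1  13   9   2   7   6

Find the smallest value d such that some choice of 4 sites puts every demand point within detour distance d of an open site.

Open {A, B, C, D}.
  Farthest demand point is C5 at detour distance 9 (to A); all others are ≤ 9.
With {A, B, C, E} the worst case is 9.
With {A, B, D, E} the worst case is 9.
No size-4 selection achieves below 9.

9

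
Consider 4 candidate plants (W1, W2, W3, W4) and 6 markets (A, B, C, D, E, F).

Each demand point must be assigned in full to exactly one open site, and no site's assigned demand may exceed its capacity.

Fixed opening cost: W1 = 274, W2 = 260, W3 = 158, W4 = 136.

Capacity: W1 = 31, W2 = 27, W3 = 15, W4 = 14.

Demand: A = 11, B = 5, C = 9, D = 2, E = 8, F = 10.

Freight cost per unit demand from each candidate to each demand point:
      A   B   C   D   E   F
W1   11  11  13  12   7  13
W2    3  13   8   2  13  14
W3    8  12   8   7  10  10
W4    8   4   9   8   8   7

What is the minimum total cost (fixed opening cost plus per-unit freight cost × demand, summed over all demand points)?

842

Open {W1, W4}; cheapest assignment that respects the capacities:
  W1 (cap 31, load 31): A, D, E, F — cost 11×11 + 2×12 + 8×7 + 10×13 = 331
  W4 (cap 14, load 14): B, C — cost 5×4 + 9×9 = 101
  Shipping 432, fixed 410 → total 842.
  Any other capacity-feasible assignment to {W1, W4} ships for at least 432.
Compare {W2, W3, W4}: its best feasible assignment gives total 847.
Compare {W1, W2}: its best feasible assignment gives total 884.
Every other set of open sites that can feasibly serve all demand totals ≥ 847 even under its best assignment. Minimum: 842.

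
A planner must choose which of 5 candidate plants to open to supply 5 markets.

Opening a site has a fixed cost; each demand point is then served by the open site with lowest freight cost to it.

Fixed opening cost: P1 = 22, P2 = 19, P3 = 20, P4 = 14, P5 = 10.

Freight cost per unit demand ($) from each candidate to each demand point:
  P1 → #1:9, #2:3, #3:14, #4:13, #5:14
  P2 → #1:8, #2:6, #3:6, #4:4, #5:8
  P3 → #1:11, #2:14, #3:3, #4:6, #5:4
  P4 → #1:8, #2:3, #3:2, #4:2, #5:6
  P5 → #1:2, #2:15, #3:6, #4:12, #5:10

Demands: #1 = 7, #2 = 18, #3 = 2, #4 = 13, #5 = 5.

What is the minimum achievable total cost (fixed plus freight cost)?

152

Open {P4, P5}: assign each demand point to its cheapest open site.
  #1→P5 7×2=14, #2→P4 18×3=54, #3→P4 2×2=4, #4→P4 13×2=26, #5→P4 5×6=30
  freight cost 128, fixed 24 → total 152.
Compare {P3, P4, P5}: freight cost 118 + fixed 44 = 162.
Compare {P2, P4, P5}: freight cost 128 + fixed 43 = 171.
Compare {P1, P4, P5}: freight cost 128 + fixed 46 = 174.
All other subsets cost ≥ 162. Minimum total cost: 152.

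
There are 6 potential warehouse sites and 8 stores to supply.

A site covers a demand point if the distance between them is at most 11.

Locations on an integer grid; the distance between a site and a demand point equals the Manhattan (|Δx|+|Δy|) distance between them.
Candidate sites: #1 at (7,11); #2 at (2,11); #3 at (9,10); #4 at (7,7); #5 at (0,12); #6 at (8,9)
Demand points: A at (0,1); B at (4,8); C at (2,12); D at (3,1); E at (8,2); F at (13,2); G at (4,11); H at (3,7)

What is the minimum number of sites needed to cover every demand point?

Coverage sets (demand points within 11 of each site):
  #1: {B, C, E, G, H}
  #2: {B, C, D, G, H}
  #3: {B, C, E, G, H}
  #4: {B, C, D, E, F, G, H}
  #5: {A, B, C, G, H}
  #6: {B, C, E, G, H}
No single site covers all 8 demand points.
But {#4, #5} covers everything, so the minimum is 2.

2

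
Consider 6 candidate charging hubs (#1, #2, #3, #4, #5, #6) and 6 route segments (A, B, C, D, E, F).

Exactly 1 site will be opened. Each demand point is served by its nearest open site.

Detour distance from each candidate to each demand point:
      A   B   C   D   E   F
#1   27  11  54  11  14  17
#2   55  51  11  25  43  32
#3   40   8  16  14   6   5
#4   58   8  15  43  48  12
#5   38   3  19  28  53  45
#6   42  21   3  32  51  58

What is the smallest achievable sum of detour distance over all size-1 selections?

Open {#3}.
  A→#3 40, B→#3 8, C→#3 16, D→#3 14, E→#3 6, F→#3 5  ⇒ total 89.
Compare {#1}: total 134.
Compare {#4}: total 184.
No size-1 selection does better; minimum is 89.

89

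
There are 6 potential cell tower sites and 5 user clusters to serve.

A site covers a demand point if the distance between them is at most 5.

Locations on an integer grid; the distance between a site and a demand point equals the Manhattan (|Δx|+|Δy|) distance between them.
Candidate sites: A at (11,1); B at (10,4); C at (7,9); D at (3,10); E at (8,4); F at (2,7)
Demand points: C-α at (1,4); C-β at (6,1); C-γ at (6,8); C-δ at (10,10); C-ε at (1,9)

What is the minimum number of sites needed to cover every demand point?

3

Coverage sets (demand points within 5 of each site):
  A: {C-β}
  B: {}
  C: {C-γ, C-δ}
  D: {C-γ, C-ε}
  E: {C-β}
  F: {C-α, C-γ, C-ε}
No 2 sites suffice: every size-2 union leaves at least one demand point uncovered.
But {A, C, F} covers everything, so the minimum is 3.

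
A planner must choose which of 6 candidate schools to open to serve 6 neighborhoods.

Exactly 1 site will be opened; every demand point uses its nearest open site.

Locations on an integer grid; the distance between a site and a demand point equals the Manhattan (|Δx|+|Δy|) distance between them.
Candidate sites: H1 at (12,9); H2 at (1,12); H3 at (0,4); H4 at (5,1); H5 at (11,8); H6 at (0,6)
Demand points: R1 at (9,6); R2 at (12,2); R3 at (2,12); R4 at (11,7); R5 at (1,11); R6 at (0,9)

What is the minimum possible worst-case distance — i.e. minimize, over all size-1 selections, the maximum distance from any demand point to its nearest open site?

13

Open {H1}.
  Farthest demand point is R3 at distance 13 (to H1); all others are ≤ 13.
With {H5} the worst case is 13.
With {H3} the worst case is 14.
No size-1 selection achieves below 13.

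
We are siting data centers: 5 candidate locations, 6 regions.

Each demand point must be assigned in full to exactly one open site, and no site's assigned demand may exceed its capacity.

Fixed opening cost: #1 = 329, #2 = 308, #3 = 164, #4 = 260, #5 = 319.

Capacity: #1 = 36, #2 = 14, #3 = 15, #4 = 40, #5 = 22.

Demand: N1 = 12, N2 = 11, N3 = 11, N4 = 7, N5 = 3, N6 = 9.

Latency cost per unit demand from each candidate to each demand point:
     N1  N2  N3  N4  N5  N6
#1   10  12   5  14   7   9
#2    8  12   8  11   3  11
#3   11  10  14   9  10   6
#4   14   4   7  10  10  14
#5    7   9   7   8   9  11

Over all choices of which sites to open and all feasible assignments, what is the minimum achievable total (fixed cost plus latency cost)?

903

Open {#3, #4}; cheapest assignment that respects the capacities:
  #3 (cap 15, load 15): N1, N5 — cost 12×11 + 3×10 = 162
  #4 (cap 40, load 38): N2, N3, N4, N6 — cost 11×4 + 11×7 + 7×10 + 9×14 = 317
  Shipping 479, fixed 424 → total 903.
  Any other capacity-feasible assignment to {#3, #4} ships for at least 479.
Compare {#1, #4}: its best feasible assignment gives total 980.
Compare {#4, #5}: its best feasible assignment gives total 983.
Every other set of open sites that can feasibly serve all demand totals ≥ 980 even under its best assignment. Minimum: 903.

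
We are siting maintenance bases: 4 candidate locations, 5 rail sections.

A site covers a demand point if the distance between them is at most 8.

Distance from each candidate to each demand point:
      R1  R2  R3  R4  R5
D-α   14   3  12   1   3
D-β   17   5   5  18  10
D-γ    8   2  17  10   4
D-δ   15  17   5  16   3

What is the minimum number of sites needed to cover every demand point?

Coverage sets (demand points within 8 of each site):
  D-α: {R2, R4, R5}
  D-β: {R2, R3}
  D-γ: {R1, R2, R5}
  D-δ: {R3, R5}
No 2 sites suffice: every size-2 union leaves at least one demand point uncovered.
But {D-α, D-β, D-γ} covers everything, so the minimum is 3.

3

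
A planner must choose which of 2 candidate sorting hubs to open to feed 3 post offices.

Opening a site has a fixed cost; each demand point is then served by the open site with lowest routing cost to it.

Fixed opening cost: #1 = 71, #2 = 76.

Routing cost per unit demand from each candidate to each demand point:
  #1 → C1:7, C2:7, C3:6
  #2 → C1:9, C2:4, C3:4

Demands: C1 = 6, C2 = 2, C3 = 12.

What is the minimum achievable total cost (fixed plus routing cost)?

Open {#2}: assign each demand point to its cheapest open site.
  C1→#2 6×9=54, C2→#2 2×4=8, C3→#2 12×4=48
  routing cost 110, fixed 76 → total 186.
Compare {#1}: routing cost 128 + fixed 71 = 199.
Compare {#1, #2}: routing cost 98 + fixed 147 = 245.

186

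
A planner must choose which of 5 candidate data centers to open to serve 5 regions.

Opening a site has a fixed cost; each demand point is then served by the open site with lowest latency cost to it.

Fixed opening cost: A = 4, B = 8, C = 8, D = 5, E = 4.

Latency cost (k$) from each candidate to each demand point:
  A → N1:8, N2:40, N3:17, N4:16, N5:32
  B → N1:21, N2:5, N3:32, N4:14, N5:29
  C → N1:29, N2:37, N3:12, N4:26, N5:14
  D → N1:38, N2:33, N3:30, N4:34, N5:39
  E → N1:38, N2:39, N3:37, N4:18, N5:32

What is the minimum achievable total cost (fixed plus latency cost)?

73

Open {A, B, C}: assign each demand point to its cheapest open site.
  N1→A 8, N2→B 5, N3→C 12, N4→B 14, N5→C 14
  latency cost 53, fixed 20 → total 73.
Compare {A, B, C, E}: latency cost 53 + fixed 24 = 77.
Compare {A, B, C, D}: latency cost 53 + fixed 25 = 78.
Compare {B, C}: latency cost 66 + fixed 16 = 82.
All other subsets cost ≥ 77. Minimum total cost: 73.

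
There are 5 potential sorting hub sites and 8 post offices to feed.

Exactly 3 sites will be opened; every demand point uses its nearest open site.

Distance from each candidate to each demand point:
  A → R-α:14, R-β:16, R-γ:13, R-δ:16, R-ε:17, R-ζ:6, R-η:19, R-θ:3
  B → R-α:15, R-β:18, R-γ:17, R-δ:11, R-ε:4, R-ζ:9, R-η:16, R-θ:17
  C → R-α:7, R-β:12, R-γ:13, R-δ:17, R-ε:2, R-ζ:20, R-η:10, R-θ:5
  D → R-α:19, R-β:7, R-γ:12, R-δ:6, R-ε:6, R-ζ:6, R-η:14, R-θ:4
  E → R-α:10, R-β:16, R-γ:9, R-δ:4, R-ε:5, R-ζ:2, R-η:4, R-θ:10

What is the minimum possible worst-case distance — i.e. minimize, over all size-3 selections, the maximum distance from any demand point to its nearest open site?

9

Open {C, D, E}.
  Farthest demand point is R-γ at distance 9 (to E); all others are ≤ 9.
With {A, D, E} the worst case is 10.
With {B, D, E} the worst case is 10.
No size-3 selection achieves below 9.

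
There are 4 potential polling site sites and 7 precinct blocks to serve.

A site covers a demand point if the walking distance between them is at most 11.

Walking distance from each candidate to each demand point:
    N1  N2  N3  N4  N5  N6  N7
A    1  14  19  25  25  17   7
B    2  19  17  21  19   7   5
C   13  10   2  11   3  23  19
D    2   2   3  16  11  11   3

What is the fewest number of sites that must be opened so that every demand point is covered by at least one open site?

2

Coverage sets (demand points within 11 of each site):
  A: {N1, N7}
  B: {N1, N6, N7}
  C: {N2, N3, N4, N5}
  D: {N1, N2, N3, N5, N6, N7}
No single site covers all 7 demand points.
But {B, C} covers everything, so the minimum is 2.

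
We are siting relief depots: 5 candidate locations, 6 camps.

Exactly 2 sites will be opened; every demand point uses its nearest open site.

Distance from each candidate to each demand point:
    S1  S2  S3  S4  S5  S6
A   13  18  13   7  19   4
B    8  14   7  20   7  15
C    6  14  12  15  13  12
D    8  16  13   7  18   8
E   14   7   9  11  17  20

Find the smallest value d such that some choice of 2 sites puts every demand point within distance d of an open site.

Open {C, E}.
  Farthest demand point is S5 at distance 13 (to C); all others are ≤ 13.
With {A, B} the worst case is 14.
With {A, C} the worst case is 14.
No size-2 selection achieves below 13.

13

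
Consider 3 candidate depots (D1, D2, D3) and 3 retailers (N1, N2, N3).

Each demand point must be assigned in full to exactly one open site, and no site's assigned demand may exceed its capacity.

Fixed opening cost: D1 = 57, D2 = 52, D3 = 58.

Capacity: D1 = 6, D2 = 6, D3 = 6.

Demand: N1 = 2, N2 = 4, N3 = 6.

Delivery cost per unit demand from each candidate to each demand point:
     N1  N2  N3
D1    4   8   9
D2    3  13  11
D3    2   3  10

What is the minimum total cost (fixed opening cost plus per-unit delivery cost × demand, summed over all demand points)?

185

Open {D1, D3}; cheapest assignment that respects the capacities:
  D1 (cap 6, load 6): N3 — cost 6×9 = 54
  D3 (cap 6, load 6): N1, N2 — cost 2×2 + 4×3 = 16
  Shipping 70, fixed 115 → total 185.
  Any other capacity-feasible assignment to {D1, D3} ships for at least 70.
Compare {D2, D3}: its best feasible assignment gives total 192.
Compare {D1, D2}: its best feasible assignment gives total 215.
Every other set of open sites that can feasibly serve all demand totals ≥ 192 even under its best assignment. Minimum: 185.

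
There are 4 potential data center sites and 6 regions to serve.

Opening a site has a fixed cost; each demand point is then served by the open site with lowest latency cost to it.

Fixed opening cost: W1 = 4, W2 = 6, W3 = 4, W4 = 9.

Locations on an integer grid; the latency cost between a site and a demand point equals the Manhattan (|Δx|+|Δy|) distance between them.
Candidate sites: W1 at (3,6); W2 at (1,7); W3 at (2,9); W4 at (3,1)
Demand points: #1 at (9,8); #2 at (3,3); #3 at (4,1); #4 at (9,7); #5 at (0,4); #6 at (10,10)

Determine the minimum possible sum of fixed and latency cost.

44

Open {W1}: assign each demand point to its cheapest open site.
  #1→W1 8, #2→W1 3, #3→W1 6, #4→W1 7, #5→W1 5, #6→W1 11
  latency cost 40, fixed 4 → total 44.
Compare {W1, W3}: latency cost 38 + fixed 8 = 46.
Compare {W1, W4}: latency cost 34 + fixed 13 = 47.
Compare {W3, W4}: latency cost 35 + fixed 13 = 48.
All other subsets cost ≥ 46. Minimum total cost: 44.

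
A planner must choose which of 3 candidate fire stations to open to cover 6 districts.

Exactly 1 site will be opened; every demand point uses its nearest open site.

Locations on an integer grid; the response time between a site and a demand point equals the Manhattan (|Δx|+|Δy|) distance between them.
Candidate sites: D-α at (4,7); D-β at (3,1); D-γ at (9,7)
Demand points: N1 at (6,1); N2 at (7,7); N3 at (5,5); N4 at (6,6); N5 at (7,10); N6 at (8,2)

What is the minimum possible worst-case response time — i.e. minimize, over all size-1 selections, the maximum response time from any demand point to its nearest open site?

9

Open {D-α}.
  Farthest demand point is N6 at response time 9 (to D-α); all others are ≤ 9.
With {D-γ} the worst case is 9.
With {D-β} the worst case is 13.
No size-1 selection achieves below 9.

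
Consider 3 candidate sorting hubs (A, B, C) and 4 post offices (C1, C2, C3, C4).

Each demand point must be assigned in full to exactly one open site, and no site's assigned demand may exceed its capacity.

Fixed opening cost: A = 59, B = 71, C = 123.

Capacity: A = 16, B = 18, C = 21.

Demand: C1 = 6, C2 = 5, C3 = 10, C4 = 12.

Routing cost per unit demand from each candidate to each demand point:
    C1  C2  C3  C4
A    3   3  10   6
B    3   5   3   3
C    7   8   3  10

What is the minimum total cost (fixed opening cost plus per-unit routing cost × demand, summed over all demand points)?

299

Open {A, B}; cheapest assignment that respects the capacities:
  A (cap 16, load 15): C2, C3 — cost 5×3 + 10×10 = 115
  B (cap 18, load 18): C1, C4 — cost 6×3 + 12×3 = 54
  Shipping 169, fixed 130 → total 299.
  Any other capacity-feasible assignment to {A, B} ships for at least 169.
Compare {B, C}: its best feasible assignment gives total 318.
Compare {A, B, C}: its best feasible assignment gives total 352.
Every other set of open sites that can feasibly serve all demand totals ≥ 318 even under its best assignment. Minimum: 299.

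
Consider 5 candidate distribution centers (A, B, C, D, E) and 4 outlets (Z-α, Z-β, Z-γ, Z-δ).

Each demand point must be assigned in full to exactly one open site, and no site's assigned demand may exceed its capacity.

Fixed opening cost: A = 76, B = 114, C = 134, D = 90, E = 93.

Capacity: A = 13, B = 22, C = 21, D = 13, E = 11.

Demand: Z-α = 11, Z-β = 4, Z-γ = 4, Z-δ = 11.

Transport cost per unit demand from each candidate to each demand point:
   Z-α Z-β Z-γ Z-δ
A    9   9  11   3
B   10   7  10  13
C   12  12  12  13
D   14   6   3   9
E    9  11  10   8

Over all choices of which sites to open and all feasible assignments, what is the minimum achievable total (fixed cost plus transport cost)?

Open {A, B}; cheapest assignment that respects the capacities:
  A (cap 13, load 11): Z-δ — cost 11×3 = 33
  B (cap 22, load 19): Z-α, Z-β, Z-γ — cost 11×10 + 4×7 + 4×10 = 178
  Shipping 211, fixed 190 → total 401.
  Any other capacity-feasible assignment to {A, B} ships for at least 211.
Compare {A, D, E}: its best feasible assignment gives total 427.
Compare {A, B, D}: its best feasible assignment gives total 459.
Every other set of open sites that can feasibly serve all demand totals ≥ 427 even under its best assignment. Minimum: 401.

401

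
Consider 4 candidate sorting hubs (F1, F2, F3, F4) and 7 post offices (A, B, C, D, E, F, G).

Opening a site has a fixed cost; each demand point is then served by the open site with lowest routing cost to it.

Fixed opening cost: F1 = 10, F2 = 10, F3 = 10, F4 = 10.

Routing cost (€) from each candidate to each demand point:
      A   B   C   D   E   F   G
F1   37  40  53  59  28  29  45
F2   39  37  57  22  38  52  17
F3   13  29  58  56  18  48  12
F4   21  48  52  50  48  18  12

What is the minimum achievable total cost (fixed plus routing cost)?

Open {F2, F3, F4}: assign each demand point to its cheapest open site.
  A→F3 13, B→F3 29, C→F4 52, D→F2 22, E→F3 18, F→F4 18, G→F3 12
  routing cost 164, fixed 30 → total 194.
Compare {F1, F2, F3, F4}: routing cost 164 + fixed 40 = 204.
Compare {F1, F2, F3}: routing cost 176 + fixed 30 = 206.
Compare {F3, F4}: routing cost 192 + fixed 20 = 212.
All other subsets cost ≥ 204. Minimum total cost: 194.

194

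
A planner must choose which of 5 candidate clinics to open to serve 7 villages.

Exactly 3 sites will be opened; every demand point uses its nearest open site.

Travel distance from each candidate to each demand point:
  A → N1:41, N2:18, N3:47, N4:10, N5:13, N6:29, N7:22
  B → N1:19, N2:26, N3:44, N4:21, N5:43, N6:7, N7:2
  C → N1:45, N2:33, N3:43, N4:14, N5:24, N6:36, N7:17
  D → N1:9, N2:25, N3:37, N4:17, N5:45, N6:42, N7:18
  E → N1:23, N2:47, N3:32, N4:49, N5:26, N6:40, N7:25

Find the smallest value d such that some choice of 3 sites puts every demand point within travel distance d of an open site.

Open {A, B, E}.
  Farthest demand point is N3 at travel distance 32 (to E); all others are ≤ 32.
With {A, C, E} the worst case is 32.
With {A, D, E} the worst case is 32.
No size-3 selection achieves below 32.

32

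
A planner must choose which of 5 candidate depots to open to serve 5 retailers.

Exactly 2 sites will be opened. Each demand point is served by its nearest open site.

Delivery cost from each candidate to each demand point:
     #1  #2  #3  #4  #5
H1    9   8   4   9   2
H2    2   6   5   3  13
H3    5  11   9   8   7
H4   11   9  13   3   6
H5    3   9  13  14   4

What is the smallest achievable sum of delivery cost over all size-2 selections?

17

Open {H1, H2}.
  #1→H2 2, #2→H2 6, #3→H1 4, #4→H2 3, #5→H1 2  ⇒ total 17.
Compare {H2, H5}: total 20.
Compare {H2, H4}: total 22.
No size-2 selection does better; minimum is 17.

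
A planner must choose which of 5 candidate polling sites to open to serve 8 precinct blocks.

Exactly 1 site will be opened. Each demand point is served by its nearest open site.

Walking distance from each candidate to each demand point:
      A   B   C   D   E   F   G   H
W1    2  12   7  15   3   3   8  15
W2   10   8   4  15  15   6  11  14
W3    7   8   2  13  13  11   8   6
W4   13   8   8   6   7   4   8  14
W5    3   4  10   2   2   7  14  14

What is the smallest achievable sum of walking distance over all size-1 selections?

56

Open {W5}.
  A→W5 3, B→W5 4, C→W5 10, D→W5 2, E→W5 2, F→W5 7, G→W5 14, H→W5 14  ⇒ total 56.
Compare {W1}: total 65.
Compare {W3}: total 68.
No size-1 selection does better; minimum is 56.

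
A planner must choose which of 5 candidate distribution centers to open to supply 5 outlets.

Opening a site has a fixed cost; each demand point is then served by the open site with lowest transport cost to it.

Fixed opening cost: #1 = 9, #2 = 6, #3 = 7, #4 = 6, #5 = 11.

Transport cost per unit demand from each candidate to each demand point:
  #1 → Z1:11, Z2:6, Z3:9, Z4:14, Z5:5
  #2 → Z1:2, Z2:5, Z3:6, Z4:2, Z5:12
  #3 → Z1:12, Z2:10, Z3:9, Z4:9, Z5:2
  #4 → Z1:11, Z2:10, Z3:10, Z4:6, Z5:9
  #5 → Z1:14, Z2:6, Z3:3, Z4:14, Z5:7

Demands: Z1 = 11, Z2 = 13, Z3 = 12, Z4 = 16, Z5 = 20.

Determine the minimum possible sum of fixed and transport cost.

219

Open {#2, #3, #5}: assign each demand point to its cheapest open site.
  Z1→#2 11×2=22, Z2→#2 13×5=65, Z3→#5 12×3=36, Z4→#2 16×2=32, Z5→#3 20×2=40
  transport cost 195, fixed 24 → total 219.
Compare {#2, #3, #4, #5}: transport cost 195 + fixed 30 = 225.
Compare {#1, #2, #3, #5}: transport cost 195 + fixed 33 = 228.
Compare {#1, #2, #3, #4, #5}: transport cost 195 + fixed 39 = 234.
All other subsets cost ≥ 225. Minimum total cost: 219.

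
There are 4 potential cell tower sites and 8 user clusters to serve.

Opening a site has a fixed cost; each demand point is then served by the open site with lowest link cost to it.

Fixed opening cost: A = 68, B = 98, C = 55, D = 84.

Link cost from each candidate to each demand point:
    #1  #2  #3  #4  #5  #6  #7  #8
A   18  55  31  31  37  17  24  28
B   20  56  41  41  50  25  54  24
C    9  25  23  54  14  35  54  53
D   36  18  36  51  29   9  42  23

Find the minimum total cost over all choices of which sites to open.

294

Open {A, C}: assign each demand point to its cheapest open site.
  #1→C 9, #2→C 25, #3→C 23, #4→A 31, #5→C 14, #6→A 17, #7→A 24, #8→A 28
  link cost 171, fixed 123 → total 294.
Compare {A}: link cost 241 + fixed 68 = 309.
Compare {C}: link cost 267 + fixed 55 = 322.
Compare {D}: link cost 244 + fixed 84 = 328.
All other subsets cost ≥ 309. Minimum total cost: 294.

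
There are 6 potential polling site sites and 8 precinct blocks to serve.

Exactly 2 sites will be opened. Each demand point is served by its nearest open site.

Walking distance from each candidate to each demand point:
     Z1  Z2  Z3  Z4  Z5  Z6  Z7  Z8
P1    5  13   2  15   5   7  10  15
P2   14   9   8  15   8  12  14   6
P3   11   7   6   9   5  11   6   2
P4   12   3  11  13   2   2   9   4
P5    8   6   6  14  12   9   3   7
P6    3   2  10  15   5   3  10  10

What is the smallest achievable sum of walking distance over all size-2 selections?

36

Open {P3, P6}.
  Z1→P6 3, Z2→P6 2, Z3→P3 6, Z4→P3 9, Z5→P3 5, Z6→P6 3, Z7→P3 6, Z8→P3 2  ⇒ total 36.
Compare {P1, P4}: total 40.
Compare {P3, P4}: total 41.
No size-2 selection does better; minimum is 36.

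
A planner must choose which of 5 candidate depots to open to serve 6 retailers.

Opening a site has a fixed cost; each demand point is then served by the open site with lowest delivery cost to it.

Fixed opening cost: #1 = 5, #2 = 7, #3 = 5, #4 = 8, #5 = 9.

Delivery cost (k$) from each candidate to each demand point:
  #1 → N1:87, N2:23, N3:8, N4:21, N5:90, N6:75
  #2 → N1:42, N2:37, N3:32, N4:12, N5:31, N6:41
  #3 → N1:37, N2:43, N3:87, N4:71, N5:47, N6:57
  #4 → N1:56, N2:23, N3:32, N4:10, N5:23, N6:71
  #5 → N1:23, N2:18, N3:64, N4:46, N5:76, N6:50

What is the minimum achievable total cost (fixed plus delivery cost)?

152

Open {#1, #2, #4, #5}: assign each demand point to its cheapest open site.
  N1→#5 23, N2→#5 18, N3→#1 8, N4→#4 10, N5→#4 23, N6→#2 41
  delivery cost 123, fixed 29 → total 152.
Compare {#1, #2, #5}: delivery cost 133 + fixed 21 = 154.
Compare {#1, #4, #5}: delivery cost 132 + fixed 22 = 154.
Compare {#1, #2, #3, #4, #5}: delivery cost 123 + fixed 34 = 157.
All other subsets cost ≥ 154. Minimum total cost: 152.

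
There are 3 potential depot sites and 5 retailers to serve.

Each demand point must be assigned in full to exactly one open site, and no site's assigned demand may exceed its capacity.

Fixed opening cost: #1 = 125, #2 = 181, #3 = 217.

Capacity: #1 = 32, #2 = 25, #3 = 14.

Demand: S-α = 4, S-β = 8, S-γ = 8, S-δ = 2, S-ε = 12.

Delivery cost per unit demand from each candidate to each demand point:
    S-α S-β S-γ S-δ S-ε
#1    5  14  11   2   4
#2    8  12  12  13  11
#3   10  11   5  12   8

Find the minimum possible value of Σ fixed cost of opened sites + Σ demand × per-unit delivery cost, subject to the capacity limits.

562

Open {#1, #2}; cheapest assignment that respects the capacities:
  #1 (cap 32, load 26): S-α, S-γ, S-δ, S-ε — cost 4×5 + 8×11 + 2×2 + 12×4 = 160
  #2 (cap 25, load 8): S-β — cost 8×12 = 96
  Shipping 256, fixed 306 → total 562.
  Any other capacity-feasible assignment to {#1, #2} ships for at least 256.
Compare {#1, #3}: its best feasible assignment gives total 566.
Compare {#2, #3}: its best feasible assignment gives total 722.
Every other set of open sites that can feasibly serve all demand totals ≥ 566 even under its best assignment. Minimum: 562.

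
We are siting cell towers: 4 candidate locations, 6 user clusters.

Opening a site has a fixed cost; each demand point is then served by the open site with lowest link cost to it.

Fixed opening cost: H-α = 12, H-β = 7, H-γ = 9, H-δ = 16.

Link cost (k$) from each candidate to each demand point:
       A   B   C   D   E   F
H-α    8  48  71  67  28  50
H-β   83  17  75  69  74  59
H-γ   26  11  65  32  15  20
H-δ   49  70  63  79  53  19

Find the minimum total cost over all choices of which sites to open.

172

Open {H-α, H-γ}: assign each demand point to its cheapest open site.
  A→H-α 8, B→H-γ 11, C→H-γ 65, D→H-γ 32, E→H-γ 15, F→H-γ 20
  link cost 151, fixed 21 → total 172.
Compare {H-γ}: link cost 169 + fixed 9 = 178.
Compare {H-α, H-β, H-γ}: link cost 151 + fixed 28 = 179.
Compare {H-β, H-γ}: link cost 169 + fixed 16 = 185.
All other subsets cost ≥ 178. Minimum total cost: 172.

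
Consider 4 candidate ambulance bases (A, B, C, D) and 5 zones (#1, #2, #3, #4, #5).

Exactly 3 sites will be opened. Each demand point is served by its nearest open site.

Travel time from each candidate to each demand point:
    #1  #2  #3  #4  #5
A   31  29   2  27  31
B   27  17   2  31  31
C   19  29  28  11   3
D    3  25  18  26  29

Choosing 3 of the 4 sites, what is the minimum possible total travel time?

Open {B, C, D}.
  #1→D 3, #2→B 17, #3→B 2, #4→C 11, #5→C 3  ⇒ total 36.
Compare {A, C, D}: total 44.
Compare {A, B, C}: total 52.
No size-3 selection does better; minimum is 36.

36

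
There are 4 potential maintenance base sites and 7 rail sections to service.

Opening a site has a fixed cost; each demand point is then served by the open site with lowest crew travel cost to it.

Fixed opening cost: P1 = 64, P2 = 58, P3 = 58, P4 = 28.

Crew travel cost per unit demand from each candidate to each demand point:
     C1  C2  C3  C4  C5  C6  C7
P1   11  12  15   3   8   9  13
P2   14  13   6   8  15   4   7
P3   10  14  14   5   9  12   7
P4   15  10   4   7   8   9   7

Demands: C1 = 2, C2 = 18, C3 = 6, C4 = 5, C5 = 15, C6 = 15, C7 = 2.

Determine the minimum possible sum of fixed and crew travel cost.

547

Open {P2, P4}: assign each demand point to its cheapest open site.
  C1→P2 2×14=28, C2→P4 18×10=180, C3→P4 6×4=24, C4→P4 5×7=35, C5→P4 15×8=120, C6→P2 15×4=60, C7→P2 2×7=14
  crew travel cost 461, fixed 86 → total 547.
Compare {P4}: crew travel cost 538 + fixed 28 = 566.
Compare {P1, P2, P4}: crew travel cost 435 + fixed 150 = 585.
Compare {P2, P3, P4}: crew travel cost 443 + fixed 144 = 587.
All other subsets cost ≥ 566. Minimum total cost: 547.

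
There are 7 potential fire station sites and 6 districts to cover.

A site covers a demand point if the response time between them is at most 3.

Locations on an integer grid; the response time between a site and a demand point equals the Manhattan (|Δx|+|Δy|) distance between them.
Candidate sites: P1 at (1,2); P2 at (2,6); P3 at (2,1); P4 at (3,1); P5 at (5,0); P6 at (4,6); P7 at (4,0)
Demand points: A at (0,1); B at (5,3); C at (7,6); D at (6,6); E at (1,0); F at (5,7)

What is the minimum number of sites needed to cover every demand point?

3

Coverage sets (demand points within 3 of each site):
  P1: {A, E}
  P2: {}
  P3: {A, E}
  P4: {A, E}
  P5: {B}
  P6: {C, D, F}
  P7: {E}
No 2 sites suffice: every size-2 union leaves at least one demand point uncovered.
But {P1, P5, P6} covers everything, so the minimum is 3.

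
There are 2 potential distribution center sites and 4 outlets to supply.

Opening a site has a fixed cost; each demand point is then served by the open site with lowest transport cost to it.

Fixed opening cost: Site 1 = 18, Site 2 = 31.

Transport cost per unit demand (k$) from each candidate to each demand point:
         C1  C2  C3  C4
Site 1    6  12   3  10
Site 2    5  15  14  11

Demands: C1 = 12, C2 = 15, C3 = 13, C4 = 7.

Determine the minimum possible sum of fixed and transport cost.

379

Open {Site 1}: assign each demand point to its cheapest open site.
  C1→Site 1 12×6=72, C2→Site 1 15×12=180, C3→Site 1 13×3=39, C4→Site 1 7×10=70
  transport cost 361, fixed 18 → total 379.
Compare {Site 1, Site 2}: transport cost 349 + fixed 49 = 398.
Compare {Site 2}: transport cost 544 + fixed 31 = 575.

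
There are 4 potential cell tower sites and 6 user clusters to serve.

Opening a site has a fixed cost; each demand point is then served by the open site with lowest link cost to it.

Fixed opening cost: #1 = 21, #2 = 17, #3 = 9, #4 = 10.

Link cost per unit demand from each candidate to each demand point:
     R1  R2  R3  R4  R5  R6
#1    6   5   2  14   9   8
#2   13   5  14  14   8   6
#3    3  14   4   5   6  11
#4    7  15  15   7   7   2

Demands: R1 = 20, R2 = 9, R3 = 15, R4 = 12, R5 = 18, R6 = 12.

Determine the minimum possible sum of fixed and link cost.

367

Open {#1, #3, #4}: assign each demand point to its cheapest open site.
  R1→#3 20×3=60, R2→#1 9×5=45, R3→#1 15×2=30, R4→#3 12×5=60, R5→#3 18×6=108, R6→#4 12×2=24
  link cost 327, fixed 40 → total 367.
Compare {#1, #2, #3, #4}: link cost 327 + fixed 57 = 384.
Compare {#2, #3, #4}: link cost 357 + fixed 36 = 393.
Compare {#1, #2, #3}: link cost 375 + fixed 47 = 422.
All other subsets cost ≥ 384. Minimum total cost: 367.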